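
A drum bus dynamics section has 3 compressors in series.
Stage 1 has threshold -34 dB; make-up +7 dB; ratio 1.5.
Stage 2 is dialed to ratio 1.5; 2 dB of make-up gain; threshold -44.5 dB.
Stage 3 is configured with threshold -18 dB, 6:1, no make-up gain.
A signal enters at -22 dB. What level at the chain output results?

Stage 1: 12 dB above -34 dB, reduced 1.5:1 to 8 dB above → -26 dB; +7 dB make-up → -19 dB.
Stage 2: 25.5 dB above -44.5 dB, reduced 1.5:1 to 17 dB above → -27.5 dB; +2 dB make-up → -25.5 dB.
Stage 3: -25.5 dB ≤ -18 dB, so stage 3 doesn't engage; output -25.5 dB.

-25.5 dB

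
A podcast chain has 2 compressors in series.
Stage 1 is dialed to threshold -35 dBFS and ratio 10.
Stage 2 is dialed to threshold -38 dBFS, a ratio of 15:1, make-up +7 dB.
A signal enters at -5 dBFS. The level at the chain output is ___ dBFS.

Stage 1: overshoot 30 dB → 30/10 = 3 dB → -32 dBFS.
Stage 2: -32 dBFS is 6 dB over -38 dBFS; at 15:1 that becomes 0.4 dB over, giving -37.6 dBFS; +7 dB make-up → -30.6 dBFS.

-30.6 dBFS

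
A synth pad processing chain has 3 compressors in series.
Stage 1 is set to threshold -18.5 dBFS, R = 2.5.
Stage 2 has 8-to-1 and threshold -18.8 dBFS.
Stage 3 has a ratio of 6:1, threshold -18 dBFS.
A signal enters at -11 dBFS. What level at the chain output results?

Stage 1: 7.5 dB above -18.5 dBFS, reduced 2.5:1 to 3 dB above → -15.5 dBFS.
Stage 2: -15.5 dBFS is 3.3 dB over -18.8 dBFS; at 8:1 that becomes 0.4125 dB over, giving -18.3875 dBFS.
Stage 3: -18.3875 dBFS is at or below the -18 dBFS threshold — no compression; output -18.3875 dBFS.

-18.3875 dBFS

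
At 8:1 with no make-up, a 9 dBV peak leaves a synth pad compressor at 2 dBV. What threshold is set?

1 dBV

Input is 8 dB above T (since output overshoot × R = input overshoot: (2 − T)·8 = 9 − T gives T = 1 dBV).
Check: 1 + (9 − 1)/8 = 1 + 1 = 2 dBV. ✓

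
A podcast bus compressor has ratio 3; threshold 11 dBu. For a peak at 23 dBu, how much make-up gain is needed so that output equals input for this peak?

8 dB

Without make-up, output = threshold + overshoot/3 = 11 + 4 = 15 dBu.
Gap to target: 8 dB.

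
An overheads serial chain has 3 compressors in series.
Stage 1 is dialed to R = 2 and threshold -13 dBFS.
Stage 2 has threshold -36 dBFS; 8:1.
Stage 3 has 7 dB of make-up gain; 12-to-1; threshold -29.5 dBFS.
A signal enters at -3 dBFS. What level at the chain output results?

Stage 1: 10 dB above -13 dBFS, reduced 2:1 to 5 dB above → -8 dBFS.
Stage 2: 28 dB above -36 dBFS, reduced 8:1 to 3.5 dB above → -32.5 dBFS.
Stage 3: below threshold (-32.5 ≤ -29.5); passes unchanged; make-up brings it to -25.5 dBFS.

-25.5 dBFS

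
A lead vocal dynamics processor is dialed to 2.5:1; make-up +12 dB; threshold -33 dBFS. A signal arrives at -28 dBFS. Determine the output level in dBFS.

-19 dBFS

The input is 5 dB above the -33 dBFS threshold.
At 2.5:1 the overshoot is divided by 2.5, leaving 2 dB above threshold.
So the level is -33 + 2 = -31 dBFS; make-up adds 12 dB, giving -19 dBFS.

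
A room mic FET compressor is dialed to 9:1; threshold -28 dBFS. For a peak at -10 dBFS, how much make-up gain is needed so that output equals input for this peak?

Overshoot 18 dB → 18/9 = 2 dB after compression, so the compressed level is -28 + 2 = -26 dBFS.
Make-up = target − compressed = -10 − (-26) = 16 dB.

16 dB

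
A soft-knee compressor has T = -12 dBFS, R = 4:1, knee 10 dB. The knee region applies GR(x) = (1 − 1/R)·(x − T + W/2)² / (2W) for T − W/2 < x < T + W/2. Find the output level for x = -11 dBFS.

-12.35 dBFS

x − T + W/2 = -11 − (-12) + 5 = 6.
GR = (1 − 1/4) × 6² / 20 = 0.75 × 36 / 20 = 1.35 dB.
Output = -11 − 1.35 = -12.35 dBFS.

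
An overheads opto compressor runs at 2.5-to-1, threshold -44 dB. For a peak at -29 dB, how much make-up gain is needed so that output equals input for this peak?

9 dB

Without make-up, output = threshold + overshoot/2.5 = -44 + 6 = -38 dB.
Gap to target: 9 dB.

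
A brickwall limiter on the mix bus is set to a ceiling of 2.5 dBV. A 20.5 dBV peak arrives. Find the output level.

The limiter clamps the peak to its 2.5 dBV ceiling.

2.5 dBV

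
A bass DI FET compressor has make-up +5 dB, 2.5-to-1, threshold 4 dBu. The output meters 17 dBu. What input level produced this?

Remove make-up: 17 − 5 = 12 dBu.
Post-compression overshoot = 12 − 4 = 8 dB.
Input overshoot = R × output overshoot = 20 dB → input = 4 + 20 = 24 dBu.

24 dBu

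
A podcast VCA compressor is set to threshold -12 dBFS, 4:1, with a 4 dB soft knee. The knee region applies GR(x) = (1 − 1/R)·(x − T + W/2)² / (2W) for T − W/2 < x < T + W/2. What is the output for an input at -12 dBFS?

-12.375 dBFS

x − T + W/2 = -12 − (-12) + 2 = 2.
GR = (1 − 1/4) × 2² / 8 = 0.75 × 4 / 8 = 0.375 dB.
Output = -12 − 0.375 = -12.375 dBFS.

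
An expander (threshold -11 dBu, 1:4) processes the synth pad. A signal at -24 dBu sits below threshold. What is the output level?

-63 dBu

The input is 13 dB below the -11 dBu threshold.
A 1:4 expander multiplies undershoot by 4: 13 × 4 = 52 dB below threshold.
Output = -11 − 52 = -63 dBu.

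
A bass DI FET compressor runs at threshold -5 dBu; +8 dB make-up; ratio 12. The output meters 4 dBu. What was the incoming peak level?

7 dBu

Stripping the +8 dB make-up gives -4 dBu at the gain stage.
The compressed level sits -4 − (-5) = 1 dB over threshold.
Before 12:1 compression the overshoot was 1 × 12 = 12 dB, so input = -5 + 12 = 7 dBu.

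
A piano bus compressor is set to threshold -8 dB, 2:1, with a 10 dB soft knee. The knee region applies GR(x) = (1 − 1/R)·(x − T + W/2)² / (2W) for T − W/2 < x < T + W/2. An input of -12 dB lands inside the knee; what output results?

x − T + W/2 = -12 − (-8) + 5 = 1.
GR = (1 − 1/2) × 1² / 20 = 0.5 × 1 / 20 = 0.025 dB.
Output = -12 − 0.025 = -12.025 dB.

-12.025 dB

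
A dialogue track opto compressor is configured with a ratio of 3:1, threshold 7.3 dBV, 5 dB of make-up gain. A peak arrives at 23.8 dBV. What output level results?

17.8 dBV

The input is 16.5 dB above the 7.3 dBV threshold.
The 16.5 dB excess becomes 5.5 dB after 3:1 reduction.
Output = 7.3 + 5.5 = 12.8 dBV; make-up adds 5 dB, giving 17.8 dBV.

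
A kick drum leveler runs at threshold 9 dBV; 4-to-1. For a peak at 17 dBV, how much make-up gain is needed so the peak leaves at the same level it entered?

The peak compresses to 9 + 8/4 = 11 dBV.
To reach 17 dBV requires 17 − 11 = 6 dB of make-up.

6 dB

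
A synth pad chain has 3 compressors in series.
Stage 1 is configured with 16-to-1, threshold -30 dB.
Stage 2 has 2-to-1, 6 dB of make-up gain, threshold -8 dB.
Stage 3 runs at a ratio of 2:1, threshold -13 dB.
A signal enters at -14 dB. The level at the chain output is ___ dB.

Stage 1: overshoot 16 dB → 16/16 = 1 dB → -29 dB.
Stage 2: -29 dB ≤ -8 dB, so stage 2 doesn't engage; make-up brings it to -23 dB.
Stage 3: -23 dB is at or below the -13 dB threshold — no compression; output -23 dB.

-23 dB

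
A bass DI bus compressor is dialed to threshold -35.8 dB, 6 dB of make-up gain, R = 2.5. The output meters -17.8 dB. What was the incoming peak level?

-5.8 dB

Before make-up, the level was -17.8 − 6 = -23.8 dB.
Post-compression overshoot = -23.8 − (-35.8) = 12 dB.
Undo the ratio: input overshoot = 12 × 2.5 = 30 dB, giving input = -5.8 dB.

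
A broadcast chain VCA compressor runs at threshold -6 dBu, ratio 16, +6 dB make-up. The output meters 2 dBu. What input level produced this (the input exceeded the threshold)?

26 dBu

Stripping the +6 dB make-up gives -4 dBu at the gain stage.
The compressed level sits -4 − (-6) = 2 dB over threshold.
Input overshoot = R × output overshoot = 32 dB → input = -6 + 32 = 26 dBu.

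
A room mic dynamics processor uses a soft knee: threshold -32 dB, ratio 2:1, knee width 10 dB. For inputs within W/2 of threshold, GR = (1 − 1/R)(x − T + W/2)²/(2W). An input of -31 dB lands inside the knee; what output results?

-31.9 dB

x − T + W/2 = -31 − (-32) + 5 = 6.
GR = (1 − 1/2) × 6² / 20 = 0.5 × 36 / 20 = 0.9 dB.
Output = -31 − 0.9 = -31.9 dB.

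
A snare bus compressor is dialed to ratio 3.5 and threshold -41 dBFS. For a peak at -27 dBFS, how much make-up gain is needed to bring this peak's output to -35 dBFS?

2 dB

Overshoot 14 dB → 14/3.5 = 4 dB after compression, so the compressed level is -41 + 4 = -37 dBFS.
Make-up = target − compressed = -35 − (-37) = 2 dB.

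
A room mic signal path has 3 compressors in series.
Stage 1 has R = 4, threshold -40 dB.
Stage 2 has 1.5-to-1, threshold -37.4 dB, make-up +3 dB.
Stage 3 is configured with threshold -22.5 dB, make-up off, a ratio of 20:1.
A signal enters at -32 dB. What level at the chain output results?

-35 dB

Stage 1: 8 dB above -40 dB, reduced 4:1 to 2 dB above → -38 dB.
Stage 2: below threshold (-38 ≤ -37.4); passes unchanged; make-up brings it to -35 dB.
Stage 3: -35 dB is at or below the -22.5 dB threshold — no compression; output -35 dB.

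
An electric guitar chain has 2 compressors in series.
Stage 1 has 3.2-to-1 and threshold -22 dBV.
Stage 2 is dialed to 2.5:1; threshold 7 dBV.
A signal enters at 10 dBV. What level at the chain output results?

-12 dBV

Stage 1: overshoot 32 dB → 32/3.2 = 10 dB → -12 dBV.
Stage 2: -12 dBV ≤ 7 dBV, so stage 2 doesn't engage; output -12 dBV.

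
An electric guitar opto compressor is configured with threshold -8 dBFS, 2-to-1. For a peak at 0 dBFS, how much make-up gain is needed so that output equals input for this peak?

4 dB

Without make-up, output = threshold + overshoot/2 = -8 + 4 = -4 dBFS.
Gap to target: 4 dB.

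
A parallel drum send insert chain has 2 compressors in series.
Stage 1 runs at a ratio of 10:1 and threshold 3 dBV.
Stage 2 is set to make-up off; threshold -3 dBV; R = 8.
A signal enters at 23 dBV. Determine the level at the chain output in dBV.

-2 dBV

Stage 1: 20 dB above 3 dBV, reduced 10:1 to 2 dB above → 5 dBV.
Stage 2: 8 dB above -3 dBV, reduced 8:1 to 1 dB above → -2 dBV.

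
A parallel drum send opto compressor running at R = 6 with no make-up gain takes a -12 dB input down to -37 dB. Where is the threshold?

-42 dB

Input is 30 dB above T (since output overshoot × R = input overshoot: (-37 − T)·6 = -12 − T gives T = -42 dB).
Check: -42 + (-12 − (-42))/6 = -42 + 5 = -37 dB. ✓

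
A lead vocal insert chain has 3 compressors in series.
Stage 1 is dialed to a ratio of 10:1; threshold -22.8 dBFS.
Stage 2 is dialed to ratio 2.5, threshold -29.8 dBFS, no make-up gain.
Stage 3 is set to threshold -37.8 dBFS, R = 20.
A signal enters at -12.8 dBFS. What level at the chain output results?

Stage 1: -12.8 dBFS is 10 dB over -22.8 dBFS; at 10:1 that becomes 1 dB over, giving -21.8 dBFS.
Stage 2: -21.8 dBFS is 8 dB over -29.8 dBFS; at 2.5:1 that becomes 3.2 dB over, giving -26.6 dBFS.
Stage 3: overshoot 11.2 dB → 11.2/20 = 0.56 dB → -37.24 dBFS.

-37.24 dBFS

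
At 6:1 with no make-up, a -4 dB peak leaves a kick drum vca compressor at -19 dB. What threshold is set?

-22 dB

Let T be the threshold. Output overshoot = (input overshoot)/R, so -19 − T = (-4 − T)/6.
6·(-19 − T) = -4 − T → 5·T = -114 − (-4) = -110.
T = -110/5 = -22 dB.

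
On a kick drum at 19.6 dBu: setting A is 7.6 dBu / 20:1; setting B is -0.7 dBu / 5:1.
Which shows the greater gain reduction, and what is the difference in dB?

B, by 4.84 dB

A: GR = 12 − 12/20 = 11.4 dB.
B: GR = 20.3 − 20.3/5 = 16.24 dB.
B reduces 4.84 dB more.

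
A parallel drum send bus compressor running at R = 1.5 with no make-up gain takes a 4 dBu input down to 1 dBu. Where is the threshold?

-5 dBu

Gain reduction = 4 − 1 = 3 dB; output overshoot = GR / (R − 1) = 3 / 0.5 = 6 dB.
Threshold = output − output overshoot = 1 − 6 = -5 dBu.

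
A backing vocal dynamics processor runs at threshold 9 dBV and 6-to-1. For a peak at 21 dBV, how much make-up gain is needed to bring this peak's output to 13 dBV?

2 dB

Overshoot 12 dB → 12/6 = 2 dB after compression, so the compressed level is 9 + 2 = 11 dBV.
Make-up = target − compressed = 13 − 11 = 2 dB.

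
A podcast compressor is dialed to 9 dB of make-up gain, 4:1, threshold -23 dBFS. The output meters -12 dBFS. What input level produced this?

Remove make-up: -12 − 9 = -21 dBFS.
The compressed level sits -21 − (-23) = 2 dB over threshold.
Undo the ratio: input overshoot = 2 × 4 = 8 dB, giving input = -15 dBFS.

-15 dBFS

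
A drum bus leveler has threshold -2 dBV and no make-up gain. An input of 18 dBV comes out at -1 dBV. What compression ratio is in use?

20:1

Input overshoot = 18 − (-2) = 20 dB; output overshoot = -1 − (-2) = 1 dB.
Ratio = 20 / 1 = 20.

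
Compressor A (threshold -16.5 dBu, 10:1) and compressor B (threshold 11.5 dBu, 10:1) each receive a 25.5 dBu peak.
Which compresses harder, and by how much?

A: 42 dB over, compressed to 4.2 dB over, so 37.8 dB of GR.
B: 14 dB over, compressed to 1.4 dB over, so 12.6 dB of GR.
Difference: 25.2 dB in favour of A.

A, by 25.2 dB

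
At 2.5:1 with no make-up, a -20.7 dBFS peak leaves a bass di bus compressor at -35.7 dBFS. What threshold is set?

-45.7 dBFS

Let T be the threshold. Output overshoot = (input overshoot)/R, so -35.7 − T = (-20.7 − T)/2.5.
2.5·(-35.7 − T) = -20.7 − T → 1.5·T = -89.25 − (-20.7) = -68.55.
T = -68.55/1.5 = -45.7 dBFS.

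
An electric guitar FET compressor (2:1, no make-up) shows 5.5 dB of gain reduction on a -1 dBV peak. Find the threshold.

-12 dBV

Input is 11 dB above T (since output overshoot × R = input overshoot: (-6.5 − T)·2 = -1 − T gives T = -12 dBV).
Check: -12 + (-1 − (-12))/2 = -12 + 5.5 = -6.5 dBV. ✓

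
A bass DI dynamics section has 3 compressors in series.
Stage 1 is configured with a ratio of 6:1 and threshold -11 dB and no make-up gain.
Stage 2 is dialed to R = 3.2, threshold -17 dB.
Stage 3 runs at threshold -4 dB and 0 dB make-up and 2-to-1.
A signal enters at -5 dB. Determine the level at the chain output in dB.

Stage 1: -5 dB is 6 dB over -11 dB; at 6:1 that becomes 1 dB over, giving -10 dB.
Stage 2: -10 dB is 7 dB over -17 dB; at 3.2:1 that becomes 2.1875 dB over, giving -14.8125 dB.
Stage 3: -14.8125 dB is at or below the -4 dB threshold — no compression; output -14.8125 dB.

-14.8125 dB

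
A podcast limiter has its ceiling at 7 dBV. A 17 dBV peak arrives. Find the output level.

A brickwall limiter is an ∞:1 compressor: any input above the ceiling is clamped to 7 dBV.

7 dBV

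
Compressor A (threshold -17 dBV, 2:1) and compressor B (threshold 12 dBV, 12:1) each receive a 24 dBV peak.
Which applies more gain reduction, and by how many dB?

A, by 9.5 dB

A: GR = 41 − 41/2 = 20.5 dB.
B: GR = 12 − 12/12 = 11 dB.
A reduces 9.5 dB more.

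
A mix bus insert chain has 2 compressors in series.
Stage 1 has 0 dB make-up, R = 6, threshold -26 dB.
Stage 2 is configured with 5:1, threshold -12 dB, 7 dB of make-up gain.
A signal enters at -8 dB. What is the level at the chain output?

Stage 1: 18 dB above -26 dB, reduced 6:1 to 3 dB above → -23 dB.
Stage 2: below threshold (-23 ≤ -12); passes unchanged; make-up brings it to -16 dB.

-16 dB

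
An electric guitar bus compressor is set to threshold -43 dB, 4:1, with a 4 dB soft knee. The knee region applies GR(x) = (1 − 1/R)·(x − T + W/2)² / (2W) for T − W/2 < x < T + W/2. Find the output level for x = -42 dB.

-42.84375 dB

x − T + W/2 = -42 − (-43) + 2 = 3.
GR = (1 − 1/4) × 3² / 8 = 0.75 × 9 / 8 = 0.84375 dB.
Output = -42 − 0.84375 = -42.84375 dB.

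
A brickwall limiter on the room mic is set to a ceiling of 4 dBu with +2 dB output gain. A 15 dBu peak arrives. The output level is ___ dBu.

6 dBu

At ∞:1, everything above 4 dBu is held at the ceiling.
Output gain then adds 2 dB: 4 + 2 = 6 dBu.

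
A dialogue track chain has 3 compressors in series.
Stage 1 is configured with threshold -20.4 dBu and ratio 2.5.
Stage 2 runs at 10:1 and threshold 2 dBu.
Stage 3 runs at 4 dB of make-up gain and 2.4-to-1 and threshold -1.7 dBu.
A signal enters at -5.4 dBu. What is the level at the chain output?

-10.4 dBu

Stage 1: overshoot 15 dB → 15/2.5 = 6 dB → -14.4 dBu.
Stage 2: -14.4 dBu ≤ 2 dBu, so stage 2 doesn't engage; output -14.4 dBu.
Stage 3: below threshold (-14.4 ≤ -1.7); passes unchanged; make-up brings it to -10.4 dBu.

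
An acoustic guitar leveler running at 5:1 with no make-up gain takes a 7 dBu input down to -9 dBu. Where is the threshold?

-13 dBu

Gain reduction = 7 − (-9) = 16 dB; output overshoot = GR / (R − 1) = 16 / 4 = 4 dB.
Threshold = output − output overshoot = -9 − 4 = -13 dBu.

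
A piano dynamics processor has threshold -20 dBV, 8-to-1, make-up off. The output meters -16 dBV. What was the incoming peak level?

The compressed level sits -16 − (-20) = 4 dB over threshold.
Before 8:1 compression the overshoot was 4 × 8 = 32 dB, so input = -20 + 32 = 12 dBV.

12 dBV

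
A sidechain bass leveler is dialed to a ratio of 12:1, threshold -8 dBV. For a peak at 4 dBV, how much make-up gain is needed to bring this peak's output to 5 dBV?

12 dB

Overshoot 12 dB → 12/12 = 1 dB after compression, so the compressed level is -8 + 1 = -7 dBV.
Make-up = target − compressed = 5 − (-7) = 12 dB.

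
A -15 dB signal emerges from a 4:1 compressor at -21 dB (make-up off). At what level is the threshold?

Input is 8 dB above T (since output overshoot × R = input overshoot: (-21 − T)·4 = -15 − T gives T = -23 dB).
Check: -23 + (-15 − (-23))/4 = -23 + 2 = -21 dB. ✓

-23 dB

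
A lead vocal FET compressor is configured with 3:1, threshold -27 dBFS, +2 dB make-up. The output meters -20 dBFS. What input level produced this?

-12 dBFS

Stripping the +2 dB make-up gives -22 dBFS at the gain stage.
Post-compression overshoot = -22 − (-27) = 5 dB.
Undo the ratio: input overshoot = 5 × 3 = 15 dB, giving input = -12 dBFS.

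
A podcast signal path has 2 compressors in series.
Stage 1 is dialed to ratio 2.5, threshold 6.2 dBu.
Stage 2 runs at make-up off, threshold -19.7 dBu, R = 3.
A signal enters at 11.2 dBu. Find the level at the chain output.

-10.4 dBu

Stage 1: 5 dB above 6.2 dBu, reduced 2.5:1 to 2 dB above → 8.2 dBu.
Stage 2: 8.2 dBu is 27.9 dB over -19.7 dBu; at 3:1 that becomes 9.3 dB over, giving -10.4 dBu.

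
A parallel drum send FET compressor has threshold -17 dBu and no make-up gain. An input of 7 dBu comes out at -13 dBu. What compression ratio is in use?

6:1

Input overshoot = 7 − (-17) = 24 dB; output overshoot = -13 − (-17) = 4 dB.
Ratio = 24 / 4 = 6.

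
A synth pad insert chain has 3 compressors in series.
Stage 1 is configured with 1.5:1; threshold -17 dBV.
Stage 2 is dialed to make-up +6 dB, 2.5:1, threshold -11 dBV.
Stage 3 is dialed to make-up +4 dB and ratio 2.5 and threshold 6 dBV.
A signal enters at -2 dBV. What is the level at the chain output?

Stage 1: overshoot 15 dB → 15/1.5 = 10 dB → -7 dBV.
Stage 2: 4 dB above -11 dBV, reduced 2.5:1 to 1.6 dB above → -9.4 dBV; +6 dB make-up → -3.4 dBV.
Stage 3: -3.4 dBV is at or below the 6 dBV threshold — no compression; make-up brings it to 0.6 dBV.

0.6 dBV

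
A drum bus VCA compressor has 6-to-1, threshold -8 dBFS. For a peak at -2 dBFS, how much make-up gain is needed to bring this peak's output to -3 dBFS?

The peak compresses to -8 + 6/6 = -7 dBFS.
To reach -3 dBFS requires -3 − (-7) = 4 dB of make-up.

4 dB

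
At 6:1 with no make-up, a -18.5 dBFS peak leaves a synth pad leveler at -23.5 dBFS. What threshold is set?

-24.5 dBFS

Gain reduction = -18.5 − (-23.5) = 5 dB; output overshoot = GR / (R − 1) = 5 / 5 = 1 dB.
Threshold = output − output overshoot = -23.5 − 1 = -24.5 dBFS.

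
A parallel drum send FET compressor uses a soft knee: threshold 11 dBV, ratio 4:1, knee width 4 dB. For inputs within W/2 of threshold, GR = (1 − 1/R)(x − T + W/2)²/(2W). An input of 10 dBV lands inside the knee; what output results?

9.90625 dBV

x − T + W/2 = 10 − 11 + 2 = 1.
GR = (1 − 1/4) × 1² / 8 = 0.75 × 1 / 8 = 0.09375 dB.
Output = 10 − 0.09375 = 9.90625 dBV.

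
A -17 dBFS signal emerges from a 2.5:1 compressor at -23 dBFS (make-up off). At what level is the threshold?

Input is 10 dB above T (since output overshoot × R = input overshoot: (-23 − T)·2.5 = -17 − T gives T = -27 dBFS).
Check: -27 + (-17 − (-27))/2.5 = -27 + 4 = -23 dBFS. ✓

-27 dBFS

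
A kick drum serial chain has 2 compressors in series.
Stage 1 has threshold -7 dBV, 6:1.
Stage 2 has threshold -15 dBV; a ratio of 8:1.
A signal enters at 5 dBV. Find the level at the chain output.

Stage 1: 12 dB above -7 dBV, reduced 6:1 to 2 dB above → -5 dBV.
Stage 2: 10 dB above -15 dBV, reduced 8:1 to 1.25 dB above → -13.75 dBV.

-13.75 dBV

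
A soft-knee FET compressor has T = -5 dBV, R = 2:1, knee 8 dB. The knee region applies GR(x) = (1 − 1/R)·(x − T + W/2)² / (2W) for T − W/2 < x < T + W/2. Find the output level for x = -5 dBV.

-5.5 dBV

x − T + W/2 = -5 − (-5) + 4 = 4.
GR = (1 − 1/2) × 4² / 16 = 0.5 × 16 / 16 = 0.5 dB.
Output = -5 − 0.5 = -5.5 dBV.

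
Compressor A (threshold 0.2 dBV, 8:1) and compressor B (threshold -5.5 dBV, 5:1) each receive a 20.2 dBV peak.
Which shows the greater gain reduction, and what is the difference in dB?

A: overshoot 20 dB → output overshoot 2.5 dB → GR 17.5 dB.
B: overshoot 25.7 dB → output overshoot 5.14 dB → GR 20.56 dB.
Difference: 3.06 dB in favour of B.

B, by 3.06 dB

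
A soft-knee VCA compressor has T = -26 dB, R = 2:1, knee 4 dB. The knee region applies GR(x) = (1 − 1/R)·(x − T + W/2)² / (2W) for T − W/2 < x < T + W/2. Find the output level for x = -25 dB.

x − T + W/2 = -25 − (-26) + 2 = 3.
GR = (1 − 1/2) × 3² / 8 = 0.5 × 9 / 8 = 0.5625 dB.
Output = -25 − 0.5625 = -25.5625 dB.

-25.5625 dB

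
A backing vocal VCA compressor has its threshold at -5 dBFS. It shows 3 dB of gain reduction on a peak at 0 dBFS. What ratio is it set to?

Input overshoot = 0 − (-5) = 5 dB.
Output overshoot = 5 − 3 = 2 dB.
Ratio = input overshoot / output overshoot = 5 / 2 = 2.5.

2.5:1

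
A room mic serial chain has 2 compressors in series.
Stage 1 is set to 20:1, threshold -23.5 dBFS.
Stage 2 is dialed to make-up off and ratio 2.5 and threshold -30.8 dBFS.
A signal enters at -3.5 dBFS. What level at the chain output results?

-27.48 dBFS

Stage 1: overshoot 20 dB → 20/20 = 1 dB → -22.5 dBFS.
Stage 2: 8.3 dB above -30.8 dBFS, reduced 2.5:1 to 3.32 dB above → -27.48 dBFS.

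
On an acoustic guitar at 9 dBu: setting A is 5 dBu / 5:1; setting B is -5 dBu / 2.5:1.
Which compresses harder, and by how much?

A: overshoot 4 dB → output overshoot 0.8 dB → GR 3.2 dB.
B: overshoot 14 dB → output overshoot 5.6 dB → GR 8.4 dB.
B reduces 5.2 dB more.

B, by 5.2 dB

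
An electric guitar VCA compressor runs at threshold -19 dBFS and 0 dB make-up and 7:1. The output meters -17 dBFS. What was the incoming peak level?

-5 dBFS

That's 2 dB above the -19 dBFS threshold.
Before 7:1 compression the overshoot was 2 × 7 = 14 dB, so input = -19 + 14 = -5 dBFS.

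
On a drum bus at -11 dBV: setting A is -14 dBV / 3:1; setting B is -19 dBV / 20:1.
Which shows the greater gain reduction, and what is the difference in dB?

A: overshoot 3 dB → output overshoot 1 dB → GR 2 dB.
B: overshoot 8 dB → output overshoot 0.4 dB → GR 7.6 dB.
B applies 5.6 dB more gain reduction.

B, by 5.6 dB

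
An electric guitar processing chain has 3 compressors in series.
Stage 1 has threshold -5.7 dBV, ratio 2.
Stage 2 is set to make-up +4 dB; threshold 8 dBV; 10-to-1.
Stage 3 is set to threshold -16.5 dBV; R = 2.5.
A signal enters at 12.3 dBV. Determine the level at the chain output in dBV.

Stage 1: 12.3 dBV is 18 dB over -5.7 dBV; at 2:1 that becomes 9 dB over, giving 3.3 dBV.
Stage 2: 3.3 dBV ≤ 8 dBV, so stage 2 doesn't engage; make-up brings it to 7.3 dBV.
Stage 3: 23.8 dB above -16.5 dBV, reduced 2.5:1 to 9.52 dB above → -6.98 dBV.

-6.98 dBV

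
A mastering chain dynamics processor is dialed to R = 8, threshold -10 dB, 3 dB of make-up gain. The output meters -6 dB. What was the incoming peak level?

Stripping the +3 dB make-up gives -9 dB at the gain stage.
That's 1 dB above the -10 dB threshold.
Input overshoot = R × output overshoot = 8 dB → input = -10 + 8 = -2 dB.

-2 dB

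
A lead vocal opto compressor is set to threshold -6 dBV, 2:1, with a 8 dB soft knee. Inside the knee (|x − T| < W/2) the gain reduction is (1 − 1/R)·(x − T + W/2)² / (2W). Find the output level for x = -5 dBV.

-5.78125 dBV

x − T + W/2 = -5 − (-6) + 4 = 5.
GR = (1 − 1/2) × 5² / 16 = 0.5 × 25 / 16 = 0.78125 dB.
Output = -5 − 0.78125 = -5.78125 dBV.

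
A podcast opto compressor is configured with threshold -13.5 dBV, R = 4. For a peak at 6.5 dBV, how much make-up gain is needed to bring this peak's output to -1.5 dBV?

7 dB

The peak compresses to -13.5 + 20/4 = -8.5 dBV.
To reach -1.5 dBV requires -1.5 − (-8.5) = 7 dB of make-up.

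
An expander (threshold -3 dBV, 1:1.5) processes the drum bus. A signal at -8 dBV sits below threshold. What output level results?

Undershoot = (-3) − (-8) = 5 dB.
At 1:1.5, that expands to 7.5 dB under threshold.
Output = -3 − 7.5 = -10.5 dBV.

-10.5 dBV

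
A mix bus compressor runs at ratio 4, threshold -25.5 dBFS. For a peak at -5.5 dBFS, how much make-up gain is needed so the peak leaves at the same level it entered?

15 dB

The peak compresses to -25.5 + 20/4 = -20.5 dBFS.
To reach -5.5 dBFS requires -5.5 − (-20.5) = 15 dB of make-up.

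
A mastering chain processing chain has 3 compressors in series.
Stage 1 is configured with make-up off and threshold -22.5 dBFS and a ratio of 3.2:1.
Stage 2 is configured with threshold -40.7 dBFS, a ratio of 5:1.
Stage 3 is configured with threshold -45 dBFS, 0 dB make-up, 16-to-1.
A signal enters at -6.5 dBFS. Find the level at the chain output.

Stage 1: -6.5 dBFS is 16 dB over -22.5 dBFS; at 3.2:1 that becomes 5 dB over, giving -17.5 dBFS.
Stage 2: 23.2 dB above -40.7 dBFS, reduced 5:1 to 4.64 dB above → -36.06 dBFS.
Stage 3: overshoot 8.94 dB → 8.94/16 = 0.55875 dB → -44.44125 dBFS.

-44.44125 dBFS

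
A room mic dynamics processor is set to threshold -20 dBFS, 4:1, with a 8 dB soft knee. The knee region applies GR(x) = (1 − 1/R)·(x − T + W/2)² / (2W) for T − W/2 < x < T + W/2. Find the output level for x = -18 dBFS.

-19.6875 dBFS

x − T + W/2 = -18 − (-20) + 4 = 6.
GR = (1 − 1/4) × 6² / 16 = 0.75 × 36 / 16 = 1.6875 dB.
Output = -18 − 1.6875 = -19.6875 dBFS.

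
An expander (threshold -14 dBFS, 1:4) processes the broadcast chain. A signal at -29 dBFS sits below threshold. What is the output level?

-74 dBFS

The input is 15 dB below the -14 dBFS threshold.
A 1:4 expander multiplies undershoot by 4: 15 × 4 = 60 dB below threshold.
Output = -14 − 60 = -74 dBFS.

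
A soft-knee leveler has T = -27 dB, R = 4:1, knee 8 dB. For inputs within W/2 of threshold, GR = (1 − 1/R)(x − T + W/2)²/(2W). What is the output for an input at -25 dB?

-26.6875 dB

x − T + W/2 = -25 − (-27) + 4 = 6.
GR = (1 − 1/4) × 6² / 16 = 0.75 × 36 / 16 = 1.6875 dB.
Output = -25 − 1.6875 = -26.6875 dB.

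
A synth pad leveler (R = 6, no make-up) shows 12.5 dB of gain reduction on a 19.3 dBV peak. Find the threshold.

4.3 dBV

Let T be the threshold. Output overshoot = (input overshoot)/R, so 6.8 − T = (19.3 − T)/6.
6·(6.8 − T) = 19.3 − T → 5·T = 40.8 − 19.3 = 21.5.
T = 21.5/5 = 4.3 dBV.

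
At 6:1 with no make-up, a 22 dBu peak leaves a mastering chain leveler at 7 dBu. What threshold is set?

Input is 18 dB above T (since output overshoot × R = input overshoot: (7 − T)·6 = 22 − T gives T = 4 dBu).
Check: 4 + (22 − 4)/6 = 4 + 3 = 7 dBu. ✓

4 dBu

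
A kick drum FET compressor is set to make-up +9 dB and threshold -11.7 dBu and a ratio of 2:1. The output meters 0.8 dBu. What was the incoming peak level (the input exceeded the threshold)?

Stripping the +9 dB make-up gives -8.2 dBu at the gain stage.
Post-compression overshoot = -8.2 − (-11.7) = 3.5 dB.
Input overshoot = R × output overshoot = 7 dB → input = -11.7 + 7 = -4.7 dBu.

-4.7 dBu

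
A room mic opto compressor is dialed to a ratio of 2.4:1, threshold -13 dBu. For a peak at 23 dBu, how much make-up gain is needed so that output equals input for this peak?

21 dB

Overshoot 36 dB → 36/2.4 = 15 dB after compression, so the compressed level is -13 + 15 = 2 dBu.
Make-up = target − compressed = 23 − 2 = 21 dB.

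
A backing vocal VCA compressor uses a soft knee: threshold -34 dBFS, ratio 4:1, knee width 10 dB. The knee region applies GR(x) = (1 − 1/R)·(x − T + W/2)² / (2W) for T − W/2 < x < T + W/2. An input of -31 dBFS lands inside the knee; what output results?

-33.4 dBFS

x − T + W/2 = -31 − (-34) + 5 = 8.
GR = (1 − 1/4) × 8² / 20 = 0.75 × 64 / 20 = 2.4 dB.
Output = -31 − 2.4 = -33.4 dBFS.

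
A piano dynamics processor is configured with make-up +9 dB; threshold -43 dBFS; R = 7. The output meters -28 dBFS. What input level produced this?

Before make-up, the level was -28 − 9 = -37 dBFS.
The compressed level sits -37 − (-43) = 6 dB over threshold.
Input overshoot = R × output overshoot = 42 dB → input = -43 + 42 = -1 dBFS.

-1 dBFS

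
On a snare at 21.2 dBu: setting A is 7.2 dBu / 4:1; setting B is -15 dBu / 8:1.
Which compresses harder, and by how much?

A: overshoot 14 dB → output overshoot 3.5 dB → GR 10.5 dB.
B: overshoot 36.2 dB → output overshoot 4.525 dB → GR 31.675 dB.
B reduces 21.175 dB more.

B, by 21.175 dB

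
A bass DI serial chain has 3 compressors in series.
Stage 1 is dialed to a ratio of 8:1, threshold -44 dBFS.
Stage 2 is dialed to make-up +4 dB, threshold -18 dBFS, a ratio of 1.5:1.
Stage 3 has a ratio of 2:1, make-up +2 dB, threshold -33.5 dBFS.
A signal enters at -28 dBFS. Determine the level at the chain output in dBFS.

Stage 1: overshoot 16 dB → 16/8 = 2 dB → -42 dBFS.
Stage 2: -42 dBFS is at or below the -18 dBFS threshold — no compression; make-up brings it to -38 dBFS.
Stage 3: below threshold (-38 ≤ -33.5); passes unchanged; make-up brings it to -36 dBFS.

-36 dBFS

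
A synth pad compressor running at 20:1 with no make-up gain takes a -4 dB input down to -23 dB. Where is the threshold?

Input is 20 dB above T (since output overshoot × R = input overshoot: (-23 − T)·20 = -4 − T gives T = -24 dB).
Check: -24 + (-4 − (-24))/20 = -24 + 1 = -23 dB. ✓

-24 dB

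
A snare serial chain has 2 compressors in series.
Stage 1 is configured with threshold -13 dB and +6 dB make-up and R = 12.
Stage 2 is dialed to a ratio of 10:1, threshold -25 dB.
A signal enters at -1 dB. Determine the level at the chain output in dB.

-23.1 dB

Stage 1: 12 dB above -13 dB, reduced 12:1 to 1 dB above → -12 dB; +6 dB make-up → -6 dB.
Stage 2: -6 dB is 19 dB over -25 dB; at 10:1 that becomes 1.9 dB over, giving -23.1 dB.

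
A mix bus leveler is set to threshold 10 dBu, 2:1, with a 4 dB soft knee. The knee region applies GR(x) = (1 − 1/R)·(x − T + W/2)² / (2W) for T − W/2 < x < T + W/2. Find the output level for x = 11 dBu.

x − T + W/2 = 11 − 10 + 2 = 3.
GR = (1 − 1/2) × 3² / 8 = 0.5 × 9 / 8 = 0.5625 dB.
Output = 11 − 0.5625 = 10.4375 dBu.

10.4375 dBu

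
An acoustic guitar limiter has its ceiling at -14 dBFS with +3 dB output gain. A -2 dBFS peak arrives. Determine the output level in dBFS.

At ∞:1, everything above -14 dBFS is held at the ceiling.
Output gain then adds 3 dB: -14 + 3 = -11 dBFS.

-11 dBFS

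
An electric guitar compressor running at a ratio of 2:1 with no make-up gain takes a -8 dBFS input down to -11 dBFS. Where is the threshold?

Let T be the threshold. Output overshoot = (input overshoot)/R, so -11 − T = (-8 − T)/2.
2·(-11 − T) = -8 − T → 1·T = -22 − (-8) = -14.
T = -14/1 = -14 dBFS.

-14 dBFS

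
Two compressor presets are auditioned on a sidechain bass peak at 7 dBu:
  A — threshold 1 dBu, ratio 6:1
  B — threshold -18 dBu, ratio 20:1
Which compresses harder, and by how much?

B, by 18.75 dB

A: GR = 6 − 6/6 = 5 dB.
B: GR = 25 − 25/20 = 23.75 dB.
B applies 18.75 dB more gain reduction.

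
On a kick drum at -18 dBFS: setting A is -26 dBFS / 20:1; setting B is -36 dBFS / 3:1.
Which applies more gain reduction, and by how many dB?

B, by 4.4 dB

A: GR = 8 − 8/20 = 7.6 dB.
B: GR = 18 − 18/3 = 12 dB.
B applies 4.4 dB more gain reduction.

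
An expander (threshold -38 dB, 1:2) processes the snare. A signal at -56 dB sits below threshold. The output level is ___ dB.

-74 dB

The input is 18 dB below the -38 dB threshold.
A 1:2 expander multiplies undershoot by 2: 18 × 2 = 36 dB below threshold.
Output = -38 − 36 = -74 dB.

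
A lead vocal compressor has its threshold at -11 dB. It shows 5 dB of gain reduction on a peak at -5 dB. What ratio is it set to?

Input overshoot = -5 − (-11) = 6 dB.
Output overshoot = 6 − 5 = 1 dB.
Ratio = input overshoot / output overshoot = 6 / 1 = 6.

6:1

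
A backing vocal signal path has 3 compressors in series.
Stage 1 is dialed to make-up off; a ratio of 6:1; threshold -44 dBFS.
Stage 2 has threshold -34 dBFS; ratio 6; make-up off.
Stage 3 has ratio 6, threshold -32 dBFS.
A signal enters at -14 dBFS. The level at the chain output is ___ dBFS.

Stage 1: overshoot 30 dB → 30/6 = 5 dB → -39 dBFS.
Stage 2: -39 dBFS is at or below the -34 dBFS threshold — no compression; output -39 dBFS.
Stage 3: below threshold (-39 ≤ -32); passes unchanged; output -39 dBFS.

-39 dBFS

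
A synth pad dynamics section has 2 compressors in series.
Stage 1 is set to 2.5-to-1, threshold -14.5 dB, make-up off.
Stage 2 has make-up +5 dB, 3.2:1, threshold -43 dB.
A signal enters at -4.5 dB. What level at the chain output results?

Stage 1: 10 dB above -14.5 dB, reduced 2.5:1 to 4 dB above → -10.5 dB.
Stage 2: -10.5 dB is 32.5 dB over -43 dB; at 3.2:1 that becomes 10.15625 dB over, giving -32.84375 dB; +5 dB make-up → -27.84375 dB.

-27.84375 dB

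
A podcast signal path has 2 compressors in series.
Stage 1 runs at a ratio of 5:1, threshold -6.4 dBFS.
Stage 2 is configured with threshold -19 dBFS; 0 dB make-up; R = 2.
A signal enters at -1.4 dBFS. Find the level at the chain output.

-12.2 dBFS

Stage 1: 5 dB above -6.4 dBFS, reduced 5:1 to 1 dB above → -5.4 dBFS.
Stage 2: overshoot 13.6 dB → 13.6/2 = 6.8 dB → -12.2 dBFS.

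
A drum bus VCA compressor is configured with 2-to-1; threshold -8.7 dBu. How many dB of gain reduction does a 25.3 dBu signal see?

25.3 dBu exceeds the threshold by 34 dB.
At 2:1, output sits 34/2 = 17 dB above threshold.
So the signal is attenuated by 34 − 17 = 17 dB.

17 dB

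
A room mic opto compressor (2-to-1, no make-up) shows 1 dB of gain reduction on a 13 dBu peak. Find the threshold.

Gain reduction = 13 − 12 = 1 dB; output overshoot = GR / (R − 1) = 1 / 1 = 1 dB.
Threshold = output − output overshoot = 12 − 1 = 11 dBu.

11 dBu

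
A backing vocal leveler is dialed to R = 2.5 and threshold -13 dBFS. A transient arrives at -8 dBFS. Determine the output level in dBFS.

-11 dBFS

-8 dBFS sits 5 dB over threshold.
The 5 dB excess becomes 2 dB after 2.5:1 reduction.
So the level is -13 + 2 = -11 dBFS.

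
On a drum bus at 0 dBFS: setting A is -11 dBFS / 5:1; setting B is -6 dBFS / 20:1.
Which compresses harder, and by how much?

A, by 3.1 dB

A: GR = 11 − 11/5 = 8.8 dB.
B: GR = 6 − 6/20 = 5.7 dB.
Difference: 3.1 dB in favour of A.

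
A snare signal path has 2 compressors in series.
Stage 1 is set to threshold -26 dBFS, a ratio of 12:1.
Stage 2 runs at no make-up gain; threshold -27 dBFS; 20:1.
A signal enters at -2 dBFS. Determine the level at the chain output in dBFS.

-26.85 dBFS

Stage 1: -2 dBFS is 24 dB over -26 dBFS; at 12:1 that becomes 2 dB over, giving -24 dBFS.
Stage 2: 3 dB above -27 dBFS, reduced 20:1 to 0.15 dB above → -26.85 dBFS.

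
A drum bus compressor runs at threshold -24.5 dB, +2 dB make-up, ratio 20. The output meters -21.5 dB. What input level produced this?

Stripping the +2 dB make-up gives -23.5 dB at the gain stage.
That's 1 dB above the -24.5 dB threshold.
Input overshoot = R × output overshoot = 20 dB → input = -24.5 + 20 = -4.5 dB.

-4.5 dB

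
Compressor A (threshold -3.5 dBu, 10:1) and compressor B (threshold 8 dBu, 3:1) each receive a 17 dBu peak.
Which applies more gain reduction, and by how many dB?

A, by 12.45 dB

A: GR = 20.5 − 20.5/10 = 18.45 dB.
B: GR = 9 − 9/3 = 6 dB.
A reduces 12.45 dB more.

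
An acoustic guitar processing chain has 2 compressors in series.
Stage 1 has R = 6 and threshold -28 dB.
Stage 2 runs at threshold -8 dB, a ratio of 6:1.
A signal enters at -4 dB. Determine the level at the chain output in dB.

Stage 1: 24 dB above -28 dB, reduced 6:1 to 4 dB above → -24 dB.
Stage 2: below threshold (-24 ≤ -8); passes unchanged; output -24 dB.

-24 dB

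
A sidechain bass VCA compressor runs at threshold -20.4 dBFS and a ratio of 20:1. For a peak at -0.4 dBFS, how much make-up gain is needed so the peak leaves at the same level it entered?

19 dB

Overshoot 20 dB → 20/20 = 1 dB after compression, so the compressed level is -20.4 + 1 = -19.4 dBFS.
Make-up = target − compressed = -0.4 − (-19.4) = 19 dB.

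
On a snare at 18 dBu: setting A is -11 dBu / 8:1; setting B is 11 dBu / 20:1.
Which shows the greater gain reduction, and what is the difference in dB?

A, by 18.725 dB

A: 29 dB over, compressed to 3.625 dB over, so 25.375 dB of GR.
B: 7 dB over, compressed to 0.35 dB over, so 6.65 dB of GR.
A reduces 18.725 dB more.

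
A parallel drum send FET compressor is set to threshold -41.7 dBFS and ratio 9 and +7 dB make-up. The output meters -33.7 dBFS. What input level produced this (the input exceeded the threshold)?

Before make-up, the level was -33.7 − 7 = -40.7 dBFS.
The compressed level sits -40.7 − (-41.7) = 1 dB over threshold.
Input overshoot = R × output overshoot = 9 dB → input = -41.7 + 9 = -32.7 dBFS.

-32.7 dBFS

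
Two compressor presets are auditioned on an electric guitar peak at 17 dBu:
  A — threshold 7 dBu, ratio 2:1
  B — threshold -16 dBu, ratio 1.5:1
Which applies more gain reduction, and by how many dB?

B, by 6 dB

A: overshoot 10 dB → output overshoot 5 dB → GR 5 dB.
B: overshoot 33 dB → output overshoot 22 dB → GR 11 dB.
B applies 6 dB more gain reduction.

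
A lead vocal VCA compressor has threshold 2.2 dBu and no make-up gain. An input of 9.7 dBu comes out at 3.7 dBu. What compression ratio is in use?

Input overshoot = 9.7 − 2.2 = 7.5 dB; output overshoot = 3.7 − 2.2 = 1.5 dB.
Ratio = 7.5 / 1.5 = 5.

5:1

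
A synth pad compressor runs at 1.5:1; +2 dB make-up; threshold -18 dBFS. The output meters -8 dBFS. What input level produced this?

-6 dBFS

Stripping the +2 dB make-up gives -10 dBFS at the gain stage.
That's 8 dB above the -18 dBFS threshold.
Input overshoot = R × output overshoot = 12 dB → input = -18 + 12 = -6 dBFS.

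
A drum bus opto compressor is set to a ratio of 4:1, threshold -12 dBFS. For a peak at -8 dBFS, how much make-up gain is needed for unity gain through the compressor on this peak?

3 dB

The peak compresses to -12 + 4/4 = -11 dBFS.
To reach -8 dBFS requires -8 − (-11) = 3 dB of make-up.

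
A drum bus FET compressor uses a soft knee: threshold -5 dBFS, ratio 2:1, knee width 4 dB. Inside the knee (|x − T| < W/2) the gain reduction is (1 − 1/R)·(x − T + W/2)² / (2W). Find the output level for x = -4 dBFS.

-4.5625 dBFS

x − T + W/2 = -4 − (-5) + 2 = 3.
GR = (1 − 1/2) × 3² / 8 = 0.5 × 9 / 8 = 0.5625 dB.
Output = -4 − 0.5625 = -4.5625 dBFS.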